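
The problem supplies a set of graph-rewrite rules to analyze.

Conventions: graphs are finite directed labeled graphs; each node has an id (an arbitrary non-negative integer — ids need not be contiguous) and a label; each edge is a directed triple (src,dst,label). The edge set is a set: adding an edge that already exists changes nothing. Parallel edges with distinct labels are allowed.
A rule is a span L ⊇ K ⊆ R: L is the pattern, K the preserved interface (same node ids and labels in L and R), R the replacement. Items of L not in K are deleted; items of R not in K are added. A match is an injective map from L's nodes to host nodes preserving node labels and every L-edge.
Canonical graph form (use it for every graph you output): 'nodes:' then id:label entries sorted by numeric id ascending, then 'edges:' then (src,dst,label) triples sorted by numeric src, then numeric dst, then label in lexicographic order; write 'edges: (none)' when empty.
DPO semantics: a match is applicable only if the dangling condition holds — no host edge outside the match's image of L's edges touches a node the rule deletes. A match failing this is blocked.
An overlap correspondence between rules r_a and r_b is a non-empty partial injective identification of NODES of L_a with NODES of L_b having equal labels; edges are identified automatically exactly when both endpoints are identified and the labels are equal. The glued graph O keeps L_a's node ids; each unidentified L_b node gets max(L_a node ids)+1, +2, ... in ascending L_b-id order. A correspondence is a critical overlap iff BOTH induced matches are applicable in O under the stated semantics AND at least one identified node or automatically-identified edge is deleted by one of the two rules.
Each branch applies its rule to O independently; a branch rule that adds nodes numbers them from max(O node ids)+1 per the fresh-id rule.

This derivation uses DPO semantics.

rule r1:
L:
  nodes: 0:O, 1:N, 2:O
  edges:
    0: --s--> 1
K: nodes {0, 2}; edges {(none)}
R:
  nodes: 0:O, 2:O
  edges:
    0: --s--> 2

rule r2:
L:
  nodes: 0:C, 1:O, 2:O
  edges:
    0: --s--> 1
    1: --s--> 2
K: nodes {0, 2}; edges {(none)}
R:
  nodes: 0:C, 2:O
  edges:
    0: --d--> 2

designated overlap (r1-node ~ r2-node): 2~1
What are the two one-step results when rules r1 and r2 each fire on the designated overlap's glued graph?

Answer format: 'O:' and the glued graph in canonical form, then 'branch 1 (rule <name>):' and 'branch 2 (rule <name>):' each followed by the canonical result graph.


O:
nodes: 0:O, 1:N, 2:O, 3:C, 4:O
edges: (0,1,s); (2,4,s); (3,2,s)
branch 1 (rule r1):
nodes: 0:O, 2:O, 3:C, 4:O
edges: (0,2,s); (2,4,s); (3,2,s)
branch 2 (rule r2):
nodes: 0:O, 1:N, 3:C, 4:O
edges: (0,1,s); (3,4,d)


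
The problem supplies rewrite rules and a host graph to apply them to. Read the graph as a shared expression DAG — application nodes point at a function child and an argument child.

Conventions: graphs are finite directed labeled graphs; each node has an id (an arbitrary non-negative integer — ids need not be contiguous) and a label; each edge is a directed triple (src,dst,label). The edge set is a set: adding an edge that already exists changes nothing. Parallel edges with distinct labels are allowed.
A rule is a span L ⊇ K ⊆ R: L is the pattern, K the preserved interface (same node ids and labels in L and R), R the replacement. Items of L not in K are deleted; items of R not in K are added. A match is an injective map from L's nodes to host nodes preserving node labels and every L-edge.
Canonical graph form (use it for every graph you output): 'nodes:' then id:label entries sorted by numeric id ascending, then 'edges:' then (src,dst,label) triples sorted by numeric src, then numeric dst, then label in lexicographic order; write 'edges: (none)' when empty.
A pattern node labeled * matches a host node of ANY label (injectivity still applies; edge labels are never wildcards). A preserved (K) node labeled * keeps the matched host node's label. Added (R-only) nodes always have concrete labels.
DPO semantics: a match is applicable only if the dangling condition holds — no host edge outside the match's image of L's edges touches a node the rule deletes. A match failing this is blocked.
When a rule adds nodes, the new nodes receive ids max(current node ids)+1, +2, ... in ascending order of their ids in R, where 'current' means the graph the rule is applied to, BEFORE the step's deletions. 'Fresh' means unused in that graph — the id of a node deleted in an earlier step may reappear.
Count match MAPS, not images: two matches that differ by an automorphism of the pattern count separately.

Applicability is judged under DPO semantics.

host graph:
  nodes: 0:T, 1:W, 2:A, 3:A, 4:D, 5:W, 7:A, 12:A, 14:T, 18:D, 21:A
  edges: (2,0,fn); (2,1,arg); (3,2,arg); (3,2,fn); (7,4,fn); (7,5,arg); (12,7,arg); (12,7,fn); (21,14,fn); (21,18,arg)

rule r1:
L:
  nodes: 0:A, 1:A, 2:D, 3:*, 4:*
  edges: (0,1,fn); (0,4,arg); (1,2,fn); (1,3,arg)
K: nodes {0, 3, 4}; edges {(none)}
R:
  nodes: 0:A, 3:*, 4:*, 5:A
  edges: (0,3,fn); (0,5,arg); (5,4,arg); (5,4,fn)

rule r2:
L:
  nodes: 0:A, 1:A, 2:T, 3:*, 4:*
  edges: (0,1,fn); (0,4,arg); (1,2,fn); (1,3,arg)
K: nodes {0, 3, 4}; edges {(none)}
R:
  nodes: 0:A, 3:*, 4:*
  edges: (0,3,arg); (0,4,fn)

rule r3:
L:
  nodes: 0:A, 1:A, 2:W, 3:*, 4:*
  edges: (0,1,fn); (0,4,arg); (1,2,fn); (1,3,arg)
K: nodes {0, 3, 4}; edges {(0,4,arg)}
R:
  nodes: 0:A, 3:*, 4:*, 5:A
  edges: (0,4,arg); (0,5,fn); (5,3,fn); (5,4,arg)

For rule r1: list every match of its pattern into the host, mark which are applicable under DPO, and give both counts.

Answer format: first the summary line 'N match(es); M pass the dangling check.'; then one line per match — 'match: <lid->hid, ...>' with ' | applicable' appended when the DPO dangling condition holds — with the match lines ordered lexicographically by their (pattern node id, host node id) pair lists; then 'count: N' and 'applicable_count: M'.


0 match(es); 0 pass the dangling check.
count: 0
applicable_count: 0


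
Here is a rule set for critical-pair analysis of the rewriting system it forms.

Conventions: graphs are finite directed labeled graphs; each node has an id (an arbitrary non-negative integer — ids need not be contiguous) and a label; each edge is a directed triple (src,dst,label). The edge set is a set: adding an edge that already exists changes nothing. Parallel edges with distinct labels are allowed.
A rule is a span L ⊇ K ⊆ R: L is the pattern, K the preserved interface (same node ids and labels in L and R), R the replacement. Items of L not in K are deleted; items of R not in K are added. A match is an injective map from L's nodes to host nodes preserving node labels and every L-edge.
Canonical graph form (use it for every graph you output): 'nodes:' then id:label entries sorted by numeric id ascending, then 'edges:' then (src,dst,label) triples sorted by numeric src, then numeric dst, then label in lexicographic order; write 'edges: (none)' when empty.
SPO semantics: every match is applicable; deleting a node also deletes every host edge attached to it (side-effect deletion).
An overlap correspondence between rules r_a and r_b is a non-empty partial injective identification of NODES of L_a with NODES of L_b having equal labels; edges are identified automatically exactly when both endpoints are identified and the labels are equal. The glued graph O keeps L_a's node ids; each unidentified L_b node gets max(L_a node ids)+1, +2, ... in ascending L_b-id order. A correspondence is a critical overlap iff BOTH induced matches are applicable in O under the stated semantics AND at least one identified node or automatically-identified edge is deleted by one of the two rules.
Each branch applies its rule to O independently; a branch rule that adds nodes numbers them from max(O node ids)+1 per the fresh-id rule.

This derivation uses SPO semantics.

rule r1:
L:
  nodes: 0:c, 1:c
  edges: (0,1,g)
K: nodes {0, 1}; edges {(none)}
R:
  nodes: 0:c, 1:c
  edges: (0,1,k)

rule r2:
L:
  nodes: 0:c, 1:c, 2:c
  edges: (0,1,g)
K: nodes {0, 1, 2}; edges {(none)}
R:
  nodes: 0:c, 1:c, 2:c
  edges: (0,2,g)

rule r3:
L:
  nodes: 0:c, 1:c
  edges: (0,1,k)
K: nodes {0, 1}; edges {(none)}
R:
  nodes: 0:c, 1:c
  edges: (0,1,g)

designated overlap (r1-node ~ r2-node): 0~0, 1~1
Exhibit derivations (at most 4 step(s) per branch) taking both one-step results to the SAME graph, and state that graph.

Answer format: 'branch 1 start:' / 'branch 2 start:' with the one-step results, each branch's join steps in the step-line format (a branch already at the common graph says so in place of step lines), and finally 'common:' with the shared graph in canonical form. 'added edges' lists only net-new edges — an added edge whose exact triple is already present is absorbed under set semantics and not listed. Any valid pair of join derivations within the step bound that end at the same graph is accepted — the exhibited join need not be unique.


branch 1 start:
nodes: 0:c, 1:c, 2:c
edges: (0,1,k)
branch 2 start:
nodes: 0:c, 1:c, 2:c
edges: (0,2,g)
branch 1 step 1: rule r3; match: 0->0, 1->1; deleted nodes (none); deleted edges (0,1,k); added nodes (none); added edges (0,1,g); result: nodes: 0:c, 1:c, 2:c edges: (0,1,g)
branch 2 step 1: rule r2; match: 0->0, 1->2, 2->1; deleted nodes (none); deleted edges (0,2,g); added nodes (none); added edges (0,1,g); result: nodes: 0:c, 1:c, 2:c edges: (0,1,g)
common:
nodes: 0:c, 1:c, 2:c
edges: (0,1,g)


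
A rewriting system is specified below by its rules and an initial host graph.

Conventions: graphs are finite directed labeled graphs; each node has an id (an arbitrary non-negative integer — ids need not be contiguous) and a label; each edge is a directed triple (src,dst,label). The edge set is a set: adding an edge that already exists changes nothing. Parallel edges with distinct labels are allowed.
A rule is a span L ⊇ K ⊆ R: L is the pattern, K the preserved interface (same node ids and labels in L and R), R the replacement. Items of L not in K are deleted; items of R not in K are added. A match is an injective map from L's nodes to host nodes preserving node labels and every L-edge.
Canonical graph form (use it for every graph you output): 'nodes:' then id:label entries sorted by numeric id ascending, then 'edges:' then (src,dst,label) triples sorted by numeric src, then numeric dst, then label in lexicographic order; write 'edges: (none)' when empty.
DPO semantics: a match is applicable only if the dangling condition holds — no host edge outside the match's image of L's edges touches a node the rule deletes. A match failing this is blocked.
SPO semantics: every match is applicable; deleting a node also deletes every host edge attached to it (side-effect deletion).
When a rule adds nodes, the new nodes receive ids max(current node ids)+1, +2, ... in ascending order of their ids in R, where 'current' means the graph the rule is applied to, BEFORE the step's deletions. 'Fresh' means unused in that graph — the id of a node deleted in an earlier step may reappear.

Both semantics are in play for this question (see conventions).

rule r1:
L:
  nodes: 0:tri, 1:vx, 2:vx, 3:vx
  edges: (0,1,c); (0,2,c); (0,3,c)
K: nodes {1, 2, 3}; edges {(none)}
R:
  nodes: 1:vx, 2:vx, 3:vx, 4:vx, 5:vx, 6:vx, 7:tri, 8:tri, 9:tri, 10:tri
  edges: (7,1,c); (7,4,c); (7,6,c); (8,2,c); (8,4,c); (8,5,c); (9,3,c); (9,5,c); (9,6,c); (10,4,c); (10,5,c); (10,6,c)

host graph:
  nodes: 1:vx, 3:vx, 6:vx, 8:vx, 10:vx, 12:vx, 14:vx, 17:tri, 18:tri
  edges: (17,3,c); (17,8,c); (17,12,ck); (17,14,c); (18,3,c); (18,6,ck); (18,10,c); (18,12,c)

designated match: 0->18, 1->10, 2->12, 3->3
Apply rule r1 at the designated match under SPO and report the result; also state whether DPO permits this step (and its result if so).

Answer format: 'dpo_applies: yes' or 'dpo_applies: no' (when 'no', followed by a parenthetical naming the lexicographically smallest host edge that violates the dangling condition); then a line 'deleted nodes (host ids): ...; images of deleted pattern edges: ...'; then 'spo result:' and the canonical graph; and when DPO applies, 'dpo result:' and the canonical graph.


dpo_applies: no
(the rule deletes node 18, which keeps host edge (18,6,ck) outside the match image — the dangling condition fails, DPO blocks; SPO proceeds and side-deletes such edges)
deleted nodes (host ids): 18; images of deleted pattern edges: (18,3,c); (18,10,c); (18,12,c)
spo result:
nodes: 1:vx, 3:vx, 6:vx, 8:vx, 10:vx, 12:vx, 14:vx, 17:tri, 19:vx, 20:vx, 21:vx, 22:tri, 23:tri, 24:tri, 25:tri
edges: (17,3,c); (17,8,c); (17,12,ck); (17,14,c); (22,10,c); (22,19,c); (22,21,c); (23,12,c); (23,19,c); (23,20,c); (24,3,c); (24,20,c); (24,21,c); (25,19,c); (25,20,c); (25,21,c)


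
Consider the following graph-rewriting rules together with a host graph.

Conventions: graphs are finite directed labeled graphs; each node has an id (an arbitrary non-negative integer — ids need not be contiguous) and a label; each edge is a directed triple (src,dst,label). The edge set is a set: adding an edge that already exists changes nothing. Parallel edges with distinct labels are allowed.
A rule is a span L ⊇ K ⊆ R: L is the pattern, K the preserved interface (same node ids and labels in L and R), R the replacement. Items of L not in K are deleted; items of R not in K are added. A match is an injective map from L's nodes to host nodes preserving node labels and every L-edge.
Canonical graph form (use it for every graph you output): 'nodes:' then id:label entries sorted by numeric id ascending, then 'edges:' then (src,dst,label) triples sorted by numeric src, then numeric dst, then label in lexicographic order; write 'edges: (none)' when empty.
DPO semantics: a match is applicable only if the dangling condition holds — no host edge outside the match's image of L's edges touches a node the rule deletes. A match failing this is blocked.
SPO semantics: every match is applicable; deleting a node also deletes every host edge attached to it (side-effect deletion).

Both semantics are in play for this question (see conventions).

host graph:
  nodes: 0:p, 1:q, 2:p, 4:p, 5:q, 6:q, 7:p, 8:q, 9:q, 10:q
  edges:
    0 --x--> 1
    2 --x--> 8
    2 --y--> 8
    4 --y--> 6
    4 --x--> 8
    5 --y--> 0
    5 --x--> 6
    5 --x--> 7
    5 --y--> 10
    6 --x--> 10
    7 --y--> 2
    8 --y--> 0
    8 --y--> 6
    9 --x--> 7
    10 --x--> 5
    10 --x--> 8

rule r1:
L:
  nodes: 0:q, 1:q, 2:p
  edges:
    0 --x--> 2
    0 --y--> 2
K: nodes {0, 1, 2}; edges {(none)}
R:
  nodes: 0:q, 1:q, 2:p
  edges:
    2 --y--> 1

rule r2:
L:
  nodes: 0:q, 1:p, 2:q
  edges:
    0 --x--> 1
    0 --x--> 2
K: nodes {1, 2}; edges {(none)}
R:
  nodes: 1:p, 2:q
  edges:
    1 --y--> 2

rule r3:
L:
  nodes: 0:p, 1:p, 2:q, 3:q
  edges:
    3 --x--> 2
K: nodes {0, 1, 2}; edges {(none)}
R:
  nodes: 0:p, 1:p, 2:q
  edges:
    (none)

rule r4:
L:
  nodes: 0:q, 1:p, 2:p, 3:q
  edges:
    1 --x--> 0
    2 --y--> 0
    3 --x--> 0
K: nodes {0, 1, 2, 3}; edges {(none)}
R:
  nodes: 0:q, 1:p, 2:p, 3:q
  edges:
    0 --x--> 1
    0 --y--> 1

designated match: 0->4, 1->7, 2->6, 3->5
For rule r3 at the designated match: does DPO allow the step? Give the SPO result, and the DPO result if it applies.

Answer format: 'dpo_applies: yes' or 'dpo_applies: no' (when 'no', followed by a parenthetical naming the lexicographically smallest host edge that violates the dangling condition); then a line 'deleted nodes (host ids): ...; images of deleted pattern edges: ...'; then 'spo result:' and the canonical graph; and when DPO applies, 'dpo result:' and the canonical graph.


dpo_applies: no
(the rule deletes node 5, which keeps host edge (5,0,y) outside the match image — the dangling condition fails, DPO blocks; SPO proceeds and side-deletes such edges)
deleted nodes (host ids): 5; images of deleted pattern edges: (5,6,x)
spo result:
nodes: 0:p, 1:q, 2:p, 4:p, 6:q, 7:p, 8:q, 9:q, 10:q
edges: (0,1,x); (2,8,x); (2,8,y); (4,6,y); (4,8,x); (6,10,x); (7,2,y); (8,0,y); (8,6,y); (9,7,x); (10,8,x)


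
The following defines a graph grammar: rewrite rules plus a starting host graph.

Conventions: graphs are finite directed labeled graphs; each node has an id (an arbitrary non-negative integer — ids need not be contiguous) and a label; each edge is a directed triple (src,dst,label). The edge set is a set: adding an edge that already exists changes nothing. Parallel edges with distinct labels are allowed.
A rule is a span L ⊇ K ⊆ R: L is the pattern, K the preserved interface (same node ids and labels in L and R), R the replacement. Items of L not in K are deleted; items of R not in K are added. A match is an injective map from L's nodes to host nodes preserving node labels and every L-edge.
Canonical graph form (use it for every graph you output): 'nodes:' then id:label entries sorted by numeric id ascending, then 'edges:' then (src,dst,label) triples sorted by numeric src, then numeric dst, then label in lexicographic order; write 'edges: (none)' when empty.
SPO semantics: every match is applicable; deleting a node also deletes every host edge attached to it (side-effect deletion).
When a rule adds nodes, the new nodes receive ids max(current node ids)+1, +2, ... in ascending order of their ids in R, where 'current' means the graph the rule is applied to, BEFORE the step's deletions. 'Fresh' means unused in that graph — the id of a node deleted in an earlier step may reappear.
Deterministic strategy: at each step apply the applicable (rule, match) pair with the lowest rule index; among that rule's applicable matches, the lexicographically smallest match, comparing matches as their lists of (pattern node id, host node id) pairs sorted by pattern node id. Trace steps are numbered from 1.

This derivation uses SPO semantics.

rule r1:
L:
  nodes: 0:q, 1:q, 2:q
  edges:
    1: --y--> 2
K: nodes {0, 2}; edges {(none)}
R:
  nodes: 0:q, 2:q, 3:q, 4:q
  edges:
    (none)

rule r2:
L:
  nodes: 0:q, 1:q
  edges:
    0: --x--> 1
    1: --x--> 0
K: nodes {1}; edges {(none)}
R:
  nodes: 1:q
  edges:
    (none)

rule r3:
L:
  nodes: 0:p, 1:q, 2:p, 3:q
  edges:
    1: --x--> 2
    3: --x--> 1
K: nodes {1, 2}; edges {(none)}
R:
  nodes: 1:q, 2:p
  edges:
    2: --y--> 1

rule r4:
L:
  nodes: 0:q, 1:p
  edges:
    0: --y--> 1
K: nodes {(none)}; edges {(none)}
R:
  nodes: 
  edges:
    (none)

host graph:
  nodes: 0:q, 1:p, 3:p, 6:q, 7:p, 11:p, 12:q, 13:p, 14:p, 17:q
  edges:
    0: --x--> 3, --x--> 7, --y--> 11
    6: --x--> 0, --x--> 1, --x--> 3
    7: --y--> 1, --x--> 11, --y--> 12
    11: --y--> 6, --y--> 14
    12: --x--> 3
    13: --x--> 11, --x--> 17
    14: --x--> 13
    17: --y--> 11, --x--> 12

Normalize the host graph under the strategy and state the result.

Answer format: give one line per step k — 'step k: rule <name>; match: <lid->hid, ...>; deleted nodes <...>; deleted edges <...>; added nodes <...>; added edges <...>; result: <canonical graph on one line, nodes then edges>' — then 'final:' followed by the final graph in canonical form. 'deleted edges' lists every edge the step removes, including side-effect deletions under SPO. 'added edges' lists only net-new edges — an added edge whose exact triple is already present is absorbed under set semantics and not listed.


step 1: rule r3; match: 0->1, 1->0, 2->3, 3->6; deleted nodes 1, 6; deleted edges (0,3,x); (6,0,x); (6,1,x); (6,3,x); (7,1,y); (11,6,y); added nodes (none); added edges (3,0,y); result: nodes: 0:q, 3:p, 7:p, 11:p, 12:q, 13:p, 14:p, 17:q edges: (0,7,x); (0,11,y); (3,0,y); (7,11,x); (7,12,y); (11,14,y); (12,3,x); (13,11,x); (13,17,x); (14,13,x); (17,11,y); (17,12,x)
step 2: rule r3; match: 0->7, 1->12, 2->3, 3->17; deleted nodes 7, 17; deleted edges (0,7,x); (7,11,x); (7,12,y); (12,3,x); (13,17,x); (17,11,y); (17,12,x); added nodes (none); added edges (3,12,y); result: nodes: 0:q, 3:p, 11:p, 12:q, 13:p, 14:p edges: (0,11,y); (3,0,y); (3,12,y); (11,14,y); (13,11,x); (14,13,x)
step 3: rule r4; match: 0->0, 1->11; deleted nodes 0, 11; deleted edges (0,11,y); (3,0,y); (11,14,y); (13,11,x); added nodes (none); added edges (none); result: nodes: 3:p, 12:q, 13:p, 14:p edges: (3,12,y); (14,13,x)
final:
nodes: 3:p, 12:q, 13:p, 14:p
edges: (3,12,y); (14,13,x)


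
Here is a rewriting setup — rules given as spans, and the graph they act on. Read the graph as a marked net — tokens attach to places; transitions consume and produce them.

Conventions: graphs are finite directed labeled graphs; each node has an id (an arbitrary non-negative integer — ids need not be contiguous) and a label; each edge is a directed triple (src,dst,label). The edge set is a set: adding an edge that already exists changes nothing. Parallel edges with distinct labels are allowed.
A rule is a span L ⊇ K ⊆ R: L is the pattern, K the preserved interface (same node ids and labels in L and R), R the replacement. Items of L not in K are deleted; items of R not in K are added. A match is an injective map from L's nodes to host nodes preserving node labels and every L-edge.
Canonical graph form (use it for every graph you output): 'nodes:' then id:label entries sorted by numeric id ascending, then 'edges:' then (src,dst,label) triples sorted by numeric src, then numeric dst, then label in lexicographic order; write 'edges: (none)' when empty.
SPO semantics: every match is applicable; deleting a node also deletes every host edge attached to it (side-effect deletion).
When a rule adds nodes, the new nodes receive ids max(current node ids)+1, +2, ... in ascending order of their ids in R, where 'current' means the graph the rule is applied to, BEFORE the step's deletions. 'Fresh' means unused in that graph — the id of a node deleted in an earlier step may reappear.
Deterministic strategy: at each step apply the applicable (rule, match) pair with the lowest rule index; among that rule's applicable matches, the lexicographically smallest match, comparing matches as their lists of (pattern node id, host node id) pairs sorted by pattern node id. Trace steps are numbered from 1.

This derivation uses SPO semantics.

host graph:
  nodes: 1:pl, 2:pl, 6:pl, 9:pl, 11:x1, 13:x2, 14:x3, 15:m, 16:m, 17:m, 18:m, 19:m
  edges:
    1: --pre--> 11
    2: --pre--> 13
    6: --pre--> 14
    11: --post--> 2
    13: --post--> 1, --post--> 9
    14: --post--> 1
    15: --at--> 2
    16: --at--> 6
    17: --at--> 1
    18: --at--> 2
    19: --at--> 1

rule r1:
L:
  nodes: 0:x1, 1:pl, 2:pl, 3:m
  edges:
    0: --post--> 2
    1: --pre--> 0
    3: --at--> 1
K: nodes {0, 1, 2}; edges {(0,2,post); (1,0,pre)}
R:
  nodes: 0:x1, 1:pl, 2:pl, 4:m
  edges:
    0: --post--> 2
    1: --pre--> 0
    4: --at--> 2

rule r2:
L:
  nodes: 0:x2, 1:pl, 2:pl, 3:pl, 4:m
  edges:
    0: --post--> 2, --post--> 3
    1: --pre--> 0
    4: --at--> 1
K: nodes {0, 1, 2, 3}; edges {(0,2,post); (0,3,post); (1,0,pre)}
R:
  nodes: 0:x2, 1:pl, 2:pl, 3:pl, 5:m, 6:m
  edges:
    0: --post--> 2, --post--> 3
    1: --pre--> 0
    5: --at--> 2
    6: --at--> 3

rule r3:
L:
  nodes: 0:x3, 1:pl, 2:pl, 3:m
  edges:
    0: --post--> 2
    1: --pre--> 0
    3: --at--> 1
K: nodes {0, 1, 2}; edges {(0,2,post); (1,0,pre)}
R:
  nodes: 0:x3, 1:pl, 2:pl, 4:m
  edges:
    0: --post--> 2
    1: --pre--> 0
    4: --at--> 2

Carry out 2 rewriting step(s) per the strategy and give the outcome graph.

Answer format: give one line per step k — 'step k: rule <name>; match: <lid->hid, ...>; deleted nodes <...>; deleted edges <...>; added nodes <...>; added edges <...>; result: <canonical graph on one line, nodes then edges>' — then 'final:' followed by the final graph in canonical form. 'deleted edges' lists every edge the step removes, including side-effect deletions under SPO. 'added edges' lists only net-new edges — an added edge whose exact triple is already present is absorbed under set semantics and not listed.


step 1: rule r1; match: 0->11, 1->1, 2->2, 3->17; deleted nodes 17; deleted edges (17,1,at); added nodes 20; added edges (20,2,at); result: nodes: 1:pl, 2:pl, 6:pl, 9:pl, 11:x1, 13:x2, 14:x3, 15:m, 16:m, 18:m, 19:m, 20:m edges: (1,11,pre); (2,13,pre); (6,14,pre); (11,2,post); (13,1,post); (13,9,post); (14,1,post); (15,2,at); (16,6,at); (18,2,at); (19,1,at); (20,2,at)
step 2: rule r1; match: 0->11, 1->1, 2->2, 3->19; deleted nodes 19; deleted edges (19,1,at); added nodes 21; added edges (21,2,at); result: nodes: 1:pl, 2:pl, 6:pl, 9:pl, 11:x1, 13:x2, 14:x3, 15:m, 16:m, 18:m, 20:m, 21:m edges: (1,11,pre); (2,13,pre); (6,14,pre); (11,2,post); (13,1,post); (13,9,post); (14,1,post); (15,2,at); (16,6,at); (18,2,at); (20,2,at); (21,2,at)
final:
nodes: 1:pl, 2:pl, 6:pl, 9:pl, 11:x1, 13:x2, 14:x3, 15:m, 16:m, 18:m, 20:m, 21:m
edges: (1,11,pre); (2,13,pre); (6,14,pre); (11,2,post); (13,1,post); (13,9,post); (14,1,post); (15,2,at); (16,6,at); (18,2,at); (20,2,at); (21,2,at)


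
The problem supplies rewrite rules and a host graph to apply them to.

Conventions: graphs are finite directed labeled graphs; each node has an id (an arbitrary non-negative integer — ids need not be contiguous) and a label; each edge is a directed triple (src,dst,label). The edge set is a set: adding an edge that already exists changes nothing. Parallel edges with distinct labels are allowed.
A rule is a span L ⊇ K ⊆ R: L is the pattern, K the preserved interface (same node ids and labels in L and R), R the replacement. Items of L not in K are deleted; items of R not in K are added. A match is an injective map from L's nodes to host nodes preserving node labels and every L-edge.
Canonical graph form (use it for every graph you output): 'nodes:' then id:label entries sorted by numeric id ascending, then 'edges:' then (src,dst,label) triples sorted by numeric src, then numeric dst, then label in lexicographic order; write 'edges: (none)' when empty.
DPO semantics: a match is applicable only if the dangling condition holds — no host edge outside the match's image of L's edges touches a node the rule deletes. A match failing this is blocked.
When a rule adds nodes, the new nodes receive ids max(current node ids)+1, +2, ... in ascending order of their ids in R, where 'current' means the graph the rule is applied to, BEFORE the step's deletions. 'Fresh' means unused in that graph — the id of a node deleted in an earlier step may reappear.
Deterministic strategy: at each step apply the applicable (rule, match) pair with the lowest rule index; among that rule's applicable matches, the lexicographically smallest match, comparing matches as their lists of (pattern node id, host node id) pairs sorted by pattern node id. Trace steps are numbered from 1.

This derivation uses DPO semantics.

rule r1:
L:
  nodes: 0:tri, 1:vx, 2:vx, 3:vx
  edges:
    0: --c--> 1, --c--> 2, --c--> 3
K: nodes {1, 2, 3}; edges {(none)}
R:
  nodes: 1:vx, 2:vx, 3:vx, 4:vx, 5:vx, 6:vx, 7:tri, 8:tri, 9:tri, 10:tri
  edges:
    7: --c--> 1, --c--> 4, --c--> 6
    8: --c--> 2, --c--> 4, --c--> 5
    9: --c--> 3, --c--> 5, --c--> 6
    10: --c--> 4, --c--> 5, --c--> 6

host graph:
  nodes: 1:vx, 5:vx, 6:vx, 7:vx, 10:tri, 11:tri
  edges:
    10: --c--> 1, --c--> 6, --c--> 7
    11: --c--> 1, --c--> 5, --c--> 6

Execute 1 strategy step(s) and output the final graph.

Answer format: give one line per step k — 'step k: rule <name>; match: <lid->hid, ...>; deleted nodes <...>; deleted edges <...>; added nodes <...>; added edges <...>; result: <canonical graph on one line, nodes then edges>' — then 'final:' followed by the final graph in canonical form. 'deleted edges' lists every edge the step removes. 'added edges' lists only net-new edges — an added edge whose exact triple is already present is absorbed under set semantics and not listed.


step 1: rule r1; match: 0->10, 1->1, 2->6, 3->7; deleted nodes 10; deleted edges (10,1,c); (10,6,c); (10,7,c); added nodes 12, 13, 14, 15, 16, 17, 18; added edges (15,1,c); (15,12,c); (15,14,c); (16,6,c); (16,12,c); (16,13,c); (17,7,c); (17,13,c); (17,14,c); (18,12,c); (18,13,c); (18,14,c); result: nodes: 1:vx, 5:vx, 6:vx, 7:vx, 11:tri, 12:vx, 13:vx, 14:vx, 15:tri, 16:tri, 17:tri, 18:tri edges: (11,1,c); (11,5,c); (11,6,c); (15,1,c); (15,12,c); (15,14,c); (16,6,c); (16,12,c); (16,13,c); (17,7,c); (17,13,c); (17,14,c); (18,12,c); (18,13,c); (18,14,c)
final:
nodes: 1:vx, 5:vx, 6:vx, 7:vx, 11:tri, 12:vx, 13:vx, 14:vx, 15:tri, 16:tri, 17:tri, 18:tri
edges: (11,1,c); (11,5,c); (11,6,c); (15,1,c); (15,12,c); (15,14,c); (16,6,c); (16,12,c); (16,13,c); (17,7,c); (17,13,c); (17,14,c); (18,12,c); (18,13,c); (18,14,c)


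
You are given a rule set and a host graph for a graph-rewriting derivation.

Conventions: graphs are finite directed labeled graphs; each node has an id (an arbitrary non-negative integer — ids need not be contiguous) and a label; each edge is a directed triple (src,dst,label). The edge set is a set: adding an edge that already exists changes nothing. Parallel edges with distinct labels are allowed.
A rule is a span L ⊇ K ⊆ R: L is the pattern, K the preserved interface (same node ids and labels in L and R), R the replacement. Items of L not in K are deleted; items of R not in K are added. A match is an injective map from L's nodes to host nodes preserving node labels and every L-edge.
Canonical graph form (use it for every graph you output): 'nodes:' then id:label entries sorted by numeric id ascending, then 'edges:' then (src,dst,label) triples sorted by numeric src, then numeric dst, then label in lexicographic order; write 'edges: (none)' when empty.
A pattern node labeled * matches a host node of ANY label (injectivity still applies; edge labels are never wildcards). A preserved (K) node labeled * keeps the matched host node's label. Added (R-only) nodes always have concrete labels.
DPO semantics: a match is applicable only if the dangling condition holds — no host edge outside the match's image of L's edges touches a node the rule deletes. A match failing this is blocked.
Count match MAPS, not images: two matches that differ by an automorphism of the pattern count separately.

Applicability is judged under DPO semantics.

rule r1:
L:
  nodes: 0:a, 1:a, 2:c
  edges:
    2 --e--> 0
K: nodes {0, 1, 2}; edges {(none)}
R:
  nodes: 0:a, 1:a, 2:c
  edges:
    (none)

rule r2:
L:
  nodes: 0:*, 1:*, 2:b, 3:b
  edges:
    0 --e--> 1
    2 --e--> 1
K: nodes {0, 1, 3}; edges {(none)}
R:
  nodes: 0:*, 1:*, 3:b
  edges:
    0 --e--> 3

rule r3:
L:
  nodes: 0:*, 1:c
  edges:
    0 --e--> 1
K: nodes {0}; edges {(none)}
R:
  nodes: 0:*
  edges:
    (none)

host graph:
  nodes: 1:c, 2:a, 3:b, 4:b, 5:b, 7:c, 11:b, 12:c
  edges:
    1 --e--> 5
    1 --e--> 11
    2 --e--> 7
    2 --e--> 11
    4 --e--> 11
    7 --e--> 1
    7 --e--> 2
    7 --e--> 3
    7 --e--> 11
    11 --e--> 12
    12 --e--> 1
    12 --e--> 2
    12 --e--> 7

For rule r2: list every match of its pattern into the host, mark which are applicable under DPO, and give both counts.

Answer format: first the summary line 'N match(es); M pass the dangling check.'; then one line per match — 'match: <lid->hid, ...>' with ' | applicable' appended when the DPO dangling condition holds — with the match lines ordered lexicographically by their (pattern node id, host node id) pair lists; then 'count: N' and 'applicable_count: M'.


6 match(es); 6 pass the dangling check.
match: 0->1, 1->11, 2->4, 3->3 | applicable
match: 0->1, 1->11, 2->4, 3->5 | applicable
match: 0->2, 1->11, 2->4, 3->3 | applicable
match: 0->2, 1->11, 2->4, 3->5 | applicable
match: 0->7, 1->11, 2->4, 3->3 | applicable
match: 0->7, 1->11, 2->4, 3->5 | applicable
count: 6
applicable_count: 6


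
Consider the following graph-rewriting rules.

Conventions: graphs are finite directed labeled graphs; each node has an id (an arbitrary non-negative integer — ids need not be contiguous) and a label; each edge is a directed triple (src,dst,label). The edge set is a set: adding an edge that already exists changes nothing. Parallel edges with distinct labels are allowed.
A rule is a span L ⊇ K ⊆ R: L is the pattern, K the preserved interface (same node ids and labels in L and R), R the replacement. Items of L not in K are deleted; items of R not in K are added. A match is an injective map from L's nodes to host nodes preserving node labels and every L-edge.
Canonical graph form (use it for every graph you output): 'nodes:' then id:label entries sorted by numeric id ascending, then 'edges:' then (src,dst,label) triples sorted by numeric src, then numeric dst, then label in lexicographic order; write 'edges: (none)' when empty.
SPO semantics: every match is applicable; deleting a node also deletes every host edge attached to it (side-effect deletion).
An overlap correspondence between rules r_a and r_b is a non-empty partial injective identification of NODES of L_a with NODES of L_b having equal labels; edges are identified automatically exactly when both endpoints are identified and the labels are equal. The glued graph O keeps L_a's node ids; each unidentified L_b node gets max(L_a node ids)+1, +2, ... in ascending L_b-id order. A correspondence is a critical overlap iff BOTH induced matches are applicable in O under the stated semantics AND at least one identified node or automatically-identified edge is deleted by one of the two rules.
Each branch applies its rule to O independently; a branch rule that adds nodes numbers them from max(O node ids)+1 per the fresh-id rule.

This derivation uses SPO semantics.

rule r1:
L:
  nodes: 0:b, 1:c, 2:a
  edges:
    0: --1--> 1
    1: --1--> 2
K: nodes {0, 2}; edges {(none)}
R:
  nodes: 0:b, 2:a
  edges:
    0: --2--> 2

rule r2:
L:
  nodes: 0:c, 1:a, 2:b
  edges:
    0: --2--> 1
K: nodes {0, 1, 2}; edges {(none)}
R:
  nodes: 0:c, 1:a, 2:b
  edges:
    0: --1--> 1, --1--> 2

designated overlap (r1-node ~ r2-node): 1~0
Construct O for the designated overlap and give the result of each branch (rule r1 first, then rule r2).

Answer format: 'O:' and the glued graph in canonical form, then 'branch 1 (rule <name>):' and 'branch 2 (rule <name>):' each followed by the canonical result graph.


O:
nodes: 0:b, 1:c, 2:a, 3:a, 4:b
edges: (0,1,1); (1,2,1); (1,3,2)
branch 1 (rule r1):
nodes: 0:b, 2:a, 3:a, 4:b
edges: (0,2,2)
branch 2 (rule r2):
nodes: 0:b, 1:c, 2:a, 3:a, 4:b
edges: (0,1,1); (1,2,1); (1,3,1); (1,4,1)


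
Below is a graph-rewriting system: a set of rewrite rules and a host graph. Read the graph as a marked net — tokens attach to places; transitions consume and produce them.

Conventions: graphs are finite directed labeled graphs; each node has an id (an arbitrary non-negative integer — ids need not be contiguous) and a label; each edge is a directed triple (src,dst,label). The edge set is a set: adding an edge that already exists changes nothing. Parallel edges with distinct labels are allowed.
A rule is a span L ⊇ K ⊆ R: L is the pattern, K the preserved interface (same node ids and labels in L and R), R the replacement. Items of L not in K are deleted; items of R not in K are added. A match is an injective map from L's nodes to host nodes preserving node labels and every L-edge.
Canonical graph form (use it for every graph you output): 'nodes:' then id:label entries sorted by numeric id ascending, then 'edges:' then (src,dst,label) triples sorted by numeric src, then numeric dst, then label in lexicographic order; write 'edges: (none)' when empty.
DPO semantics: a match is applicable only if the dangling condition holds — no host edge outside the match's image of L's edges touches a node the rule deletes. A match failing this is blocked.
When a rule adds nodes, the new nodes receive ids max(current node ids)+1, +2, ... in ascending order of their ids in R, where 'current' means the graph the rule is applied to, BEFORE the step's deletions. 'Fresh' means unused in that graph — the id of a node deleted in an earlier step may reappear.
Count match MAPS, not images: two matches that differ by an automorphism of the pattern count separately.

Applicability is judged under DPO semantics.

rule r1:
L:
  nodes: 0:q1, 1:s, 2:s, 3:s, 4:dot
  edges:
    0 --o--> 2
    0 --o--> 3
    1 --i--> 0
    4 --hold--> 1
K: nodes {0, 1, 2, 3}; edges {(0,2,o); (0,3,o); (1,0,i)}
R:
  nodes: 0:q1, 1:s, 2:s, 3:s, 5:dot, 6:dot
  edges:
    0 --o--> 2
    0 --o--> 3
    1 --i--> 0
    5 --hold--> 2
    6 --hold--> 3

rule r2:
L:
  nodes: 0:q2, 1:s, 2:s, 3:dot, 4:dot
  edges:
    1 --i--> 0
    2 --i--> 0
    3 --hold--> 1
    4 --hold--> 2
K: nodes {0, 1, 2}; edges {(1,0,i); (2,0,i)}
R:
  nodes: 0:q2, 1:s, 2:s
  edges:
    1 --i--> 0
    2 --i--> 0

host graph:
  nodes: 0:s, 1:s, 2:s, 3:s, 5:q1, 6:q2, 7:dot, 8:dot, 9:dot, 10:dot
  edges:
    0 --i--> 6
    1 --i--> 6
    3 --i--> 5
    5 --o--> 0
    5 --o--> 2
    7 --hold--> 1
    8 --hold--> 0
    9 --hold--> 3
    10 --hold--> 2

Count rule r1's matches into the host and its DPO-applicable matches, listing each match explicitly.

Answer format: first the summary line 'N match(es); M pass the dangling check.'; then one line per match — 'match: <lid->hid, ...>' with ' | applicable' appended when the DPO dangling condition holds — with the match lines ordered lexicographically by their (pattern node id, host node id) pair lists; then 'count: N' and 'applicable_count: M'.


2 match(es); 2 pass the dangling check.
match: 0->5, 1->3, 2->0, 3->2, 4->9 | applicable
match: 0->5, 1->3, 2->2, 3->0, 4->9 | applicable
count: 2
applicable_count: 2


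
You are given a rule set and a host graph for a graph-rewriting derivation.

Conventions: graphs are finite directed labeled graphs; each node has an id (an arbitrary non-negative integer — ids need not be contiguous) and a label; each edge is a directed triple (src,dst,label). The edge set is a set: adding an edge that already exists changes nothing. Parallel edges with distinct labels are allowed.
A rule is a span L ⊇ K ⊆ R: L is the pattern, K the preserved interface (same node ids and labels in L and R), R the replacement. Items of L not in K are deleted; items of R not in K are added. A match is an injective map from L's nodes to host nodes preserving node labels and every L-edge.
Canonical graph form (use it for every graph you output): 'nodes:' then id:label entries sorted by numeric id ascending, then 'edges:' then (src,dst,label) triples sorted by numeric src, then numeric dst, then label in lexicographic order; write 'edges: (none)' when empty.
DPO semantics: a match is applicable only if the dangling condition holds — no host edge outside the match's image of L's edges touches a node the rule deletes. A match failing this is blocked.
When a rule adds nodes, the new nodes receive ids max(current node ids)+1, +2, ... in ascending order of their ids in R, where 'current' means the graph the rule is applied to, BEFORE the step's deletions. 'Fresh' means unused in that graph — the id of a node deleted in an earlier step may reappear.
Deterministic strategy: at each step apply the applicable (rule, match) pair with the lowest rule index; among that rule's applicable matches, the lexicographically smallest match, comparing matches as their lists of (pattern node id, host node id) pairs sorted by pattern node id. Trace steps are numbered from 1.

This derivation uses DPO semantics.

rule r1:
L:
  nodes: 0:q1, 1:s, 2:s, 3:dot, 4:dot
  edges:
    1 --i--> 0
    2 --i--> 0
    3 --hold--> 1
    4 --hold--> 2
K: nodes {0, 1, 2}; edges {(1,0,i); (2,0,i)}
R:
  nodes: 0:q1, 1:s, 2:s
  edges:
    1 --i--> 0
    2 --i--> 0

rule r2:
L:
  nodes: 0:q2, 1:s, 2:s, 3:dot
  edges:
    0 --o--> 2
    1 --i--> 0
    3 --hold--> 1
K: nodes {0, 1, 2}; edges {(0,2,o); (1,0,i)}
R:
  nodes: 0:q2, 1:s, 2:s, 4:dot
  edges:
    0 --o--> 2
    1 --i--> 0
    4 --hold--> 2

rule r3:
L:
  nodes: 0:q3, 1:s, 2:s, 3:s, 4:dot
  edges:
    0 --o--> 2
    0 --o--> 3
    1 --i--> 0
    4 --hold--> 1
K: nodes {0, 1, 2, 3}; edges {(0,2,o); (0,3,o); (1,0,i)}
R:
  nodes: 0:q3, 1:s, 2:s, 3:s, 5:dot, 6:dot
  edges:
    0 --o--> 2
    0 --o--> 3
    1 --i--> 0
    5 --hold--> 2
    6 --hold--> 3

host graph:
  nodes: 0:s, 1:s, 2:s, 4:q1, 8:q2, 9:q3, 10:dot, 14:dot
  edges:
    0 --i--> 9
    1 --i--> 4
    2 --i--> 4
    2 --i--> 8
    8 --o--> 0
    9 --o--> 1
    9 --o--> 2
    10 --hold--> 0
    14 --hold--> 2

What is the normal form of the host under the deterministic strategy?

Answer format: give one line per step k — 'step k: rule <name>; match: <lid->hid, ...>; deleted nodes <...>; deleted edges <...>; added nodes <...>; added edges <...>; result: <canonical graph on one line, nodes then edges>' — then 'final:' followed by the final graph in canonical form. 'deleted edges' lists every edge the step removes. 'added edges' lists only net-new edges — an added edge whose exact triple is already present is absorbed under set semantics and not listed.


step 1: rule r2; match: 0->8, 1->2, 2->0, 3->14; deleted nodes 14; deleted edges (14,2,hold); added nodes 15; added edges (15,0,hold); result: nodes: 0:s, 1:s, 2:s, 4:q1, 8:q2, 9:q3, 10:dot, 15:dot edges: (0,9,i); (1,4,i); (2,4,i); (2,8,i); (8,0,o); (9,1,o); (9,2,o); (10,0,hold); (15,0,hold)
step 2: rule r3; match: 0->9, 1->0, 2->1, 3->2, 4->10; deleted nodes 10; deleted edges (10,0,hold); added nodes 16, 17; added edges (16,1,hold); (17,2,hold); result: nodes: 0:s, 1:s, 2:s, 4:q1, 8:q2, 9:q3, 15:dot, 16:dot, 17:dot edges: (0,9,i); (1,4,i); (2,4,i); (2,8,i); (8,0,o); (9,1,o); (9,2,o); (15,0,hold); (16,1,hold); (17,2,hold)
step 3: rule r1; match: 0->4, 1->1, 2->2, 3->16, 4->17; deleted nodes 16, 17; deleted edges (16,1,hold); (17,2,hold); added nodes (none); added edges (none); result: nodes: 0:s, 1:s, 2:s, 4:q1, 8:q2, 9:q3, 15:dot edges: (0,9,i); (1,4,i); (2,4,i); (2,8,i); (8,0,o); (9,1,o); (9,2,o); (15,0,hold)
step 4: rule r3; match: 0->9, 1->0, 2->1, 3->2, 4->15; deleted nodes 15; deleted edges (15,0,hold); added nodes 16, 17; added edges (16,1,hold); (17,2,hold); result: nodes: 0:s, 1:s, 2:s, 4:q1, 8:q2, 9:q3, 16:dot, 17:dot edges: (0,9,i); (1,4,i); (2,4,i); (2,8,i); (8,0,o); (9,1,o); (9,2,o); (16,1,hold); (17,2,hold)
step 5: rule r1; match: 0->4, 1->1, 2->2, 3->16, 4->17; deleted nodes 16, 17; deleted edges (16,1,hold); (17,2,hold); added nodes (none); added edges (none); result: nodes: 0:s, 1:s, 2:s, 4:q1, 8:q2, 9:q3 edges: (0,9,i); (1,4,i); (2,4,i); (2,8,i); (8,0,o); (9,1,o); (9,2,o)
final:
nodes: 0:s, 1:s, 2:s, 4:q1, 8:q2, 9:q3
edges: (0,9,i); (1,4,i); (2,4,i); (2,8,i); (8,0,o); (9,1,o); (9,2,o)
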